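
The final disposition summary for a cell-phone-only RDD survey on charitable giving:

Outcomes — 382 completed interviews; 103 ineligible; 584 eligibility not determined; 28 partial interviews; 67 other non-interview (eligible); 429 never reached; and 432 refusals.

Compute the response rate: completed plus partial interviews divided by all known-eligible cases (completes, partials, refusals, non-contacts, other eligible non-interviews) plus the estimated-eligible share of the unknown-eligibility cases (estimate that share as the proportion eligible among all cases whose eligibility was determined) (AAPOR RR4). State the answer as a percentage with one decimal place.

21.8%

Numerator → 382 + 28 = 410
Known eligible → 382 + 28 + 432 + 429 + 67 = 1338
e = 1338 / (1338 + 103) = 1338 / 1441 = 0.9285
Estimated eligible among unknowns → 0.9285 × 584 = 542.24
Denominator → 1338 + 542.24 = 1880.24
RR4 = 410 / 1880.24 = 0.2181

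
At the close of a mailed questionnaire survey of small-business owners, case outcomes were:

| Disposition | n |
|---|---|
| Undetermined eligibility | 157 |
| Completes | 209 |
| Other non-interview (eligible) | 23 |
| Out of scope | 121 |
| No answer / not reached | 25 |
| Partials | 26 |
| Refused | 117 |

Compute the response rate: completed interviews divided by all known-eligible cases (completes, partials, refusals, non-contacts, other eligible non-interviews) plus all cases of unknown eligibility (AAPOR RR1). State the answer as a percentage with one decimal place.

Num → 209
Base → 209 + 26 + 117 + 25 + 23 + 157 = 557
RR1 = 209 / 557 = 0.3752

37.5%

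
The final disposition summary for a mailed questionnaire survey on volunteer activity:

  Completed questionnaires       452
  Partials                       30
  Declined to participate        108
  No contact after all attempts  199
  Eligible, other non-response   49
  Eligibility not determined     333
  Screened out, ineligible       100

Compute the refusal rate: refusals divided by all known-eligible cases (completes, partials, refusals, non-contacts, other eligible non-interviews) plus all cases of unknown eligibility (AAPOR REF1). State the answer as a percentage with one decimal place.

9.2%

Numerator → 108
Base → 452 + 30 + 108 + 199 + 49 + 333 = 1171
REF1 = 108 / 1171 = 0.0922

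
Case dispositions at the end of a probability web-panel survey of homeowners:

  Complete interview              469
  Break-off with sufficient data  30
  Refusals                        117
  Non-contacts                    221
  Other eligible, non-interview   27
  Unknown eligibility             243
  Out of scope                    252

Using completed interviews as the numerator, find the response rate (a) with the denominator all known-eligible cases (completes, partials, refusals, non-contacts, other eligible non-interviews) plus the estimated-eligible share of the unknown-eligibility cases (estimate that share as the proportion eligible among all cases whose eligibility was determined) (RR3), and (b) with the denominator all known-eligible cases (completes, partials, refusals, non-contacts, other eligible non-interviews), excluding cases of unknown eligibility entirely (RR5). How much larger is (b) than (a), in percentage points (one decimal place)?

9.7

Top: 469
Determined eligible: 469 + 30 + 117 + 221 + 27 = 864
e = 864 / (864 + 252) = 864 / 1116 = 0.7742
Eligible share of unknowns: 0.7742 × 243 = 188.13
Base: 864 + 188.13 = 1052.13
RR3 = 469 / 1052.13 = 0.4458
Base: 469 + 30 + 117 + 221 + 27 = 864
RR5 = 469 / 864 = 0.5428
Difference = 54.28 − 44.58 = 9.70 percentage points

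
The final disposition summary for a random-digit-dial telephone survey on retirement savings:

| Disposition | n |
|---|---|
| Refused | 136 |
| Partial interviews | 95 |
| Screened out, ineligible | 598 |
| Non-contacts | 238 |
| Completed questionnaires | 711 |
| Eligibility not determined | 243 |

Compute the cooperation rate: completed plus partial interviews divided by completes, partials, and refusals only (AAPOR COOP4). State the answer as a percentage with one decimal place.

85.6%

Top = 711 + 95 = 806
Denom = 711 + 95 + 136 = 942
COOP4 = 806 / 942 = 0.8556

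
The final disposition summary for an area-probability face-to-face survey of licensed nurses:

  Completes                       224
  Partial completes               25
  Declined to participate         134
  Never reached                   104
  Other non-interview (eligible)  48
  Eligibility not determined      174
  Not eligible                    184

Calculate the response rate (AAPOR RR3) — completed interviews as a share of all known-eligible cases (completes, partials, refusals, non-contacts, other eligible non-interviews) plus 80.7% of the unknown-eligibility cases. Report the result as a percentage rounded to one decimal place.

Top → 224
Determined eligible → 224 + 25 + 134 + 104 + 48 = 535
Estimated eligible among unknowns → 0.8070 × 174 = 140.42
Base → 535 + 140.42 = 675.42
RR3 = 224 / 675.42 = 0.3316

33.2%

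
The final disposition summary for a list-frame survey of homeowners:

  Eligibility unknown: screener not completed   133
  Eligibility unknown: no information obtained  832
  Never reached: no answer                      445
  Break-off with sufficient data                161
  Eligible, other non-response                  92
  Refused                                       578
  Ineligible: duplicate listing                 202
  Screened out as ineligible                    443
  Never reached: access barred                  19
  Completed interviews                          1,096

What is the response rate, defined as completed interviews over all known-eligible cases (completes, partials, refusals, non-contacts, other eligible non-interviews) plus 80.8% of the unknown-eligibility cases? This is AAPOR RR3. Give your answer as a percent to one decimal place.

34.6%

No contact after all attempts = 445 + 19 = 464
Unknown eligibility = 133 + 832 = 965
Screened out, ineligible = 443 + 202 = 645
Top = 1096
Determined eligible = 1096 + 161 + 578 + 464 + 92 = 2391
e × U = 0.8080 × 965 = 779.72
Denom = 2391 + 779.72 = 3170.72
RR3 = 1096 / 3170.72 = 0.3457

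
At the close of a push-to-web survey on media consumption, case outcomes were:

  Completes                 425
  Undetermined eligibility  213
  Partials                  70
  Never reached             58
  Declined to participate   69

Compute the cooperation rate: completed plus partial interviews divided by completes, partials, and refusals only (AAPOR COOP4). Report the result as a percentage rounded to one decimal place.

87.8%

Num = 425 + 70 = 495
Base = 425 + 70 + 69 = 564
COOP4 = 495 / 564 = 0.8777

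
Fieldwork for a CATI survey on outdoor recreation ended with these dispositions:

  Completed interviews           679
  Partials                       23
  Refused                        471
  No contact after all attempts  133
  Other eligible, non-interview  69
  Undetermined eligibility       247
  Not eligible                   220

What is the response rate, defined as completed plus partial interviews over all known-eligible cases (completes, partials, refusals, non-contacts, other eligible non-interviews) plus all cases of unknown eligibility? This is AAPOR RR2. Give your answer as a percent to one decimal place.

43.3%

Top → 679 + 23 = 702
Denominator → 679 + 23 + 471 + 133 + 69 + 247 = 1622
RR2 = 702 / 1622 = 0.4328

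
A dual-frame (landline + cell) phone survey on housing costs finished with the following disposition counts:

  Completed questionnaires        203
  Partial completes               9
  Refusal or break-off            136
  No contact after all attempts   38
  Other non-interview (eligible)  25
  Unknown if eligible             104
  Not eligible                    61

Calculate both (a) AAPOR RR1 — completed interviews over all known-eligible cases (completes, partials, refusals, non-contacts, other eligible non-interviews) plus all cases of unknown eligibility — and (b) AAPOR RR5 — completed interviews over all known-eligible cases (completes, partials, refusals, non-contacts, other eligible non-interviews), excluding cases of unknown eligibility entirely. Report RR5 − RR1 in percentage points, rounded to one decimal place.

10.0

Numerator: 203
Base: 203 + 9 + 136 + 38 + 25 + 104 = 515
RR1 = 203 / 515 = 0.3942
Base: 203 + 9 + 136 + 38 + 25 = 411
RR5 = 203 / 411 = 0.4939
Difference = 49.39 − 39.42 = 9.97 percentage points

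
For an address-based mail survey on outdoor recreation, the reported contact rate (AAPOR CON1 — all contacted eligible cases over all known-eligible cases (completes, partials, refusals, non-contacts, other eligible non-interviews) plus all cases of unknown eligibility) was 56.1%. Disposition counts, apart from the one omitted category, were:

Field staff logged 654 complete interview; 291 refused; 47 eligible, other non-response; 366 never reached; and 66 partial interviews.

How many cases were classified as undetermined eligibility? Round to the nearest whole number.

462

Num: 654 + 66 + 291 + 47 = 1058
CON1 = 1058 / D = 0.561
D = 1058 / 0.561 = 1885.9
Other denominator terms total 1424
undetermined eligibility = 1885.9 − 1424 ≈ 462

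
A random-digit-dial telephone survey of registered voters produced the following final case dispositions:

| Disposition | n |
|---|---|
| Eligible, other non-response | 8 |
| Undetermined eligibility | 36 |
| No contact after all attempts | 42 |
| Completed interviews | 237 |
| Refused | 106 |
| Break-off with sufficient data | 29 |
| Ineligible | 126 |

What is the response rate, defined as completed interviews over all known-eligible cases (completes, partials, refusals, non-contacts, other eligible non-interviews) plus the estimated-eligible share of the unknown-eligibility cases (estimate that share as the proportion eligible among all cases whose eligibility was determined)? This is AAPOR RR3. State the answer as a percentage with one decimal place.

Top = 237
Eligible (known) = 237 + 29 + 106 + 42 + 8 = 422
e = 422 / (422 + 126) = 422 / 548 = 0.7701
Estimated eligible among unknowns = 0.7701 × 36 = 27.72
Denominator = 422 + 27.72 = 449.72
RR3 = 237 / 449.72 = 0.5270

52.7%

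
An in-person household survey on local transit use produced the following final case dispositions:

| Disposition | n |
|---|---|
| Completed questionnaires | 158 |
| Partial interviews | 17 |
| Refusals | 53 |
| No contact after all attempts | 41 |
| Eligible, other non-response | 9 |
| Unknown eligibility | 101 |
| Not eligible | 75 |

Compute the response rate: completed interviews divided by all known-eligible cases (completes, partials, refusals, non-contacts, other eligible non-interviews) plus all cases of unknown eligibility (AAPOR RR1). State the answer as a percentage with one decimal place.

Numerator: 158
Denominator: 158 + 17 + 53 + 41 + 9 + 101 = 379
RR1 = 158 / 379 = 0.4169

41.7%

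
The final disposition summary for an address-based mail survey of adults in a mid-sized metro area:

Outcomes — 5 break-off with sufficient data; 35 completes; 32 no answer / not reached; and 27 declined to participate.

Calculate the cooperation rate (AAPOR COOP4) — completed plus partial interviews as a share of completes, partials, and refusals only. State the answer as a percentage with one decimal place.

Top = 35 + 5 = 40
Denom = 35 + 5 + 27 = 67
COOP4 = 40 / 67 = 0.5970

59.7%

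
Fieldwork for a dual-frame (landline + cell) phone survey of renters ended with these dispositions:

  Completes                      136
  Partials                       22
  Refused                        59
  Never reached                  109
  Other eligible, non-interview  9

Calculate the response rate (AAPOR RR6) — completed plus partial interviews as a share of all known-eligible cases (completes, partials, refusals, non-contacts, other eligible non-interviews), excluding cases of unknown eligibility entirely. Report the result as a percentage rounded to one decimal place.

47.2%

Top = 136 + 22 = 158
Denominator = 136 + 22 + 59 + 109 + 9 = 335
RR6 = 158 / 335 = 0.4716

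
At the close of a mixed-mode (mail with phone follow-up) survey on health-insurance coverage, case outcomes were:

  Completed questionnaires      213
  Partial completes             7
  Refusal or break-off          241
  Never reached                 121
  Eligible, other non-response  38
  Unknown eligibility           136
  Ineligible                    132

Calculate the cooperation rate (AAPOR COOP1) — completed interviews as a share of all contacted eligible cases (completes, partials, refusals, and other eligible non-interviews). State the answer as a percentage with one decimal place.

Numerator = 213
Denominator = 213 + 7 + 241 + 38 = 499
COOP1 = 213 / 499 = 0.4269

42.7%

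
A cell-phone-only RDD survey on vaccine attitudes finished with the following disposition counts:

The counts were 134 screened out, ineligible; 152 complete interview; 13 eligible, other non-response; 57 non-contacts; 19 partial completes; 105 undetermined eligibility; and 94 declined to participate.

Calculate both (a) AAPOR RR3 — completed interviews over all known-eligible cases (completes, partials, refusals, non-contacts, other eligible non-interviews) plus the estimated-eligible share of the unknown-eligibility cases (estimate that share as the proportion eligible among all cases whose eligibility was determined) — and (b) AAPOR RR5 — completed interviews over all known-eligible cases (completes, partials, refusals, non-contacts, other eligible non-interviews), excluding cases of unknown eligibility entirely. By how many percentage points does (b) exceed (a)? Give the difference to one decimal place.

Num = 152
Determined eligible = 152 + 19 + 94 + 57 + 13 = 335
e = 335 / (335 + 134) = 335 / 469 = 0.7143
Eligible share of unknowns = 0.7143 × 105 = 75.00
Base = 335 + 75.00 = 410.00
RR3 = 152 / 410.00 = 0.3707
Base = 152 + 19 + 94 + 57 + 13 = 335
RR5 = 152 / 335 = 0.4537
Difference = 45.37 − 37.07 = 8.30 percentage points

8.3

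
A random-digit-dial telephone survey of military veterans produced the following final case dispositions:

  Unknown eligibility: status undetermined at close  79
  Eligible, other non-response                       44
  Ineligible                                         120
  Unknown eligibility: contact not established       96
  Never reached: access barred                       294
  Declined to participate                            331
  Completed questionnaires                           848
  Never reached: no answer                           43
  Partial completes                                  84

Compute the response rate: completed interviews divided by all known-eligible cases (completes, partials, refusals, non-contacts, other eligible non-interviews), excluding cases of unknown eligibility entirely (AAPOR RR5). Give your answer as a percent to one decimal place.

51.6%

Non-contacts = 43 + 294 = 337
Eligibility not determined = 96 + 79 = 175
Top = 848
Denominator = 848 + 84 + 331 + 337 + 44 = 1644
RR5 = 848 / 1644 = 0.5158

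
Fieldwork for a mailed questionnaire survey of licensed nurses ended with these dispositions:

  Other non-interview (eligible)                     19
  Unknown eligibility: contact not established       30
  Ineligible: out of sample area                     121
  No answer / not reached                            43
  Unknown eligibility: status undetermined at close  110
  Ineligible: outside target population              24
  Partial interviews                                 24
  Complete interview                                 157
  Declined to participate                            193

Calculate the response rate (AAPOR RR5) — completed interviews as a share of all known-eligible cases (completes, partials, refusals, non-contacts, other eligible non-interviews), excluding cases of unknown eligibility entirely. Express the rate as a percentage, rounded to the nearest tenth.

Unknown eligibility = 30 + 110 = 140
Out of scope = 24 + 121 = 145
Top → 157
Base → 157 + 24 + 193 + 43 + 19 = 436
RR5 = 157 / 436 = 0.3601

36.0%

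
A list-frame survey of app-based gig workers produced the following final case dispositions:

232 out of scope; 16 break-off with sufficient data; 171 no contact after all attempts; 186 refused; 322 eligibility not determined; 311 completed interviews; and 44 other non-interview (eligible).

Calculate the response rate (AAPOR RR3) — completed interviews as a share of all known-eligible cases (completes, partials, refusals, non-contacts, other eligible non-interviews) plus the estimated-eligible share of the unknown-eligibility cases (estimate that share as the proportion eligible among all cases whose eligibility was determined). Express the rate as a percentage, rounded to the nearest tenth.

32.0%

Num = 311
Eligible (known) = 311 + 16 + 186 + 171 + 44 = 728
e = 728 / (728 + 232) = 728 / 960 = 0.7583
Eligible share of unknowns = 0.7583 × 322 = 244.17
Base = 728 + 244.17 = 972.17
RR3 = 311 / 972.17 = 0.3199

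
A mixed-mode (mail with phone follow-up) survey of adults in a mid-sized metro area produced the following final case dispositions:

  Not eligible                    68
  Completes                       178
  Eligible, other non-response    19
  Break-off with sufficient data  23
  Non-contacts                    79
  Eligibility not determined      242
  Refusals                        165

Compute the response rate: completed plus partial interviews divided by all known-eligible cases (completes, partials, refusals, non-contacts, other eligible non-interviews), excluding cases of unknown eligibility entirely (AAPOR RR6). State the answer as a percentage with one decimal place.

Top: 178 + 23 = 201
Denominator: 178 + 23 + 165 + 79 + 19 = 464
RR6 = 201 / 464 = 0.4332

43.3%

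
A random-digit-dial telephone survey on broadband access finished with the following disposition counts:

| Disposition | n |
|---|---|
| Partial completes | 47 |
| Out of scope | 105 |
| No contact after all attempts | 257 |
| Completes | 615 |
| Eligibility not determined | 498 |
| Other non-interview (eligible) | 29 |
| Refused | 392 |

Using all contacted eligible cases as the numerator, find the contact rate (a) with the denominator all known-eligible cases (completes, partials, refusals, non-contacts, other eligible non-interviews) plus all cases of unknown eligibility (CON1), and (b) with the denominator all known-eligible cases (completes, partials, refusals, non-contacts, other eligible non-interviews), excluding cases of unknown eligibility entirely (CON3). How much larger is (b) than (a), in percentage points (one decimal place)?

Numerator = 615 + 47 + 392 + 29 = 1083
Denominator = 615 + 47 + 392 + 257 + 29 + 498 = 1838
CON1 = 1083 / 1838 = 0.5892
Denominator = 615 + 47 + 392 + 257 + 29 = 1340
CON3 = 1083 / 1340 = 0.8082
Difference = 80.82 − 58.92 = 21.90 percentage points

21.9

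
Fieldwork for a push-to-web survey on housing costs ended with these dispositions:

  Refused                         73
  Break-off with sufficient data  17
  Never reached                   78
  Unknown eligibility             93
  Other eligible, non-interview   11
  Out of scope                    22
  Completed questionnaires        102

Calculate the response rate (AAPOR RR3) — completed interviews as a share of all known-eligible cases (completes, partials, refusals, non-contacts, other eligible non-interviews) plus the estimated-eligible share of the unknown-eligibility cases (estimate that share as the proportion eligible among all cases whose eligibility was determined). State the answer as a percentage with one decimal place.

Top: 102
Known eligible: 102 + 17 + 73 + 78 + 11 = 281
e = 281 / (281 + 22) = 281 / 303 = 0.9274
Eligible share of unknowns: 0.9274 × 93 = 86.25
Denominator: 281 + 86.25 = 367.25
RR3 = 102 / 367.25 = 0.2777

27.8%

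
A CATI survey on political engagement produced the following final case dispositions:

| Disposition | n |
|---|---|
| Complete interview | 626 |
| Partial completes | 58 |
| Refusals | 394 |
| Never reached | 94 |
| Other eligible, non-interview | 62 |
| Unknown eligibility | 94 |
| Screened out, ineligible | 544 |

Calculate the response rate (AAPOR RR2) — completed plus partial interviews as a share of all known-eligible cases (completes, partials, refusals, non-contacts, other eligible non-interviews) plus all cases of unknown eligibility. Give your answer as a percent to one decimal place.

Top = 626 + 58 = 684
Denom = 626 + 58 + 394 + 94 + 62 + 94 = 1328
RR2 = 684 / 1328 = 0.5151

51.5%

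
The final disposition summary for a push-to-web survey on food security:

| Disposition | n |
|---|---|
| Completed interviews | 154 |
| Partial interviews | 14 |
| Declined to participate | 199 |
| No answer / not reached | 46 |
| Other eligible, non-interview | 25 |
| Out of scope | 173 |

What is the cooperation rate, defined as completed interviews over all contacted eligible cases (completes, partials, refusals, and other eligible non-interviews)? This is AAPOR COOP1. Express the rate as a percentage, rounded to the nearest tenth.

39.3%

Numerator → 154
Base → 154 + 14 + 199 + 25 = 392
COOP1 = 154 / 392 = 0.3929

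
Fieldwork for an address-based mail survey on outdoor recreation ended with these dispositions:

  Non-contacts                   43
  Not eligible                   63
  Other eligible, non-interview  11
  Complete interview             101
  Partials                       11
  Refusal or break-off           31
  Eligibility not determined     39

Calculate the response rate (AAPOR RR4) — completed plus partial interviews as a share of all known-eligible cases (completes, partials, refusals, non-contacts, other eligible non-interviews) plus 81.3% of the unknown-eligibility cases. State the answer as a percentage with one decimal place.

49.0%

Num = 101 + 11 = 112
Eligible (known) = 101 + 11 + 31 + 43 + 11 = 197
Eligible share of unknowns = 0.8130 × 39 = 31.71
Denom = 197 + 31.71 = 228.71
RR4 = 112 / 228.71 = 0.4897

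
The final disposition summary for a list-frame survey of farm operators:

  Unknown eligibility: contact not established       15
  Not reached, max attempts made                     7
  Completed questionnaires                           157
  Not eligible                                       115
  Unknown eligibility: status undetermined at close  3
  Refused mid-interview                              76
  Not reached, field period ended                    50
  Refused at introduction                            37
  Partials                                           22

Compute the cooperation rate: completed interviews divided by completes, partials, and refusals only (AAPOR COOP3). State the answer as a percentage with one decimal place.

53.8%

Declined to participate = 37 + 76 = 113
No contact after all attempts = 50 + 7 = 57
Unknown if eligible = 15 + 3 = 18
Top = 157
Denom = 157 + 22 + 113 = 292
COOP3 = 157 / 292 = 0.5377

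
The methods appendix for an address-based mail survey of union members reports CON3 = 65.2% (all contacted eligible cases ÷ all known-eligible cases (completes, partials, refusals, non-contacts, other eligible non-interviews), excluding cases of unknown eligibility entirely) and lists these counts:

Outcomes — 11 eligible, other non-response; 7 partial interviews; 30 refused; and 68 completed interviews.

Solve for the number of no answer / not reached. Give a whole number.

Num = 68 + 7 + 30 + 11 = 116
CON3 = 116 / D = 0.652
D = 116 / 0.652 = 177.9
Other denominator terms total 116
no answer / not reached = 177.9 − 116 ≈ 62

62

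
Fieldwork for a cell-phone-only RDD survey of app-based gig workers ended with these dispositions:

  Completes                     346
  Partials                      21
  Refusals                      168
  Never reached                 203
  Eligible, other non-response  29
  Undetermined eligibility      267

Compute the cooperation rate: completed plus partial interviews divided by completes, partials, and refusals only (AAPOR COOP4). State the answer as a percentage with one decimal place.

68.6%

Num → 346 + 21 = 367
Base → 346 + 21 + 168 = 535
COOP4 = 367 / 535 = 0.6860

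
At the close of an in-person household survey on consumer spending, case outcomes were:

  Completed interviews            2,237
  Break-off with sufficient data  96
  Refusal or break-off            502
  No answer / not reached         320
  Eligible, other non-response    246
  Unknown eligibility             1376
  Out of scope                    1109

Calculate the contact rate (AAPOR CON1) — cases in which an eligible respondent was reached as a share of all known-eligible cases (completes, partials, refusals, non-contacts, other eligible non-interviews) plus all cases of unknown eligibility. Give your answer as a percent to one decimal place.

64.5%

Top → 2237 + 96 + 502 + 246 = 3081
Base → 2237 + 96 + 502 + 320 + 246 + 1376 = 4777
CON1 = 3081 / 4777 = 0.6450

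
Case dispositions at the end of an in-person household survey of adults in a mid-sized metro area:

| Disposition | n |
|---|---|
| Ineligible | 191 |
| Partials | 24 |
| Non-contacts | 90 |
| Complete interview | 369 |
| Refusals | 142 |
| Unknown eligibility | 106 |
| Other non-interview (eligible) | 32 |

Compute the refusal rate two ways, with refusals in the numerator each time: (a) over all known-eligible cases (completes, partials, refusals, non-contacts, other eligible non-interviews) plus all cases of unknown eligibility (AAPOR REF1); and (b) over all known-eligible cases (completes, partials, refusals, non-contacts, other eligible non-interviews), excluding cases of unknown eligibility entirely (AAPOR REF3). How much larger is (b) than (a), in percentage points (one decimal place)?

3.0

Num → 142
Base → 369 + 24 + 142 + 90 + 32 + 106 = 763
REF1 = 142 / 763 = 0.1861
Base → 369 + 24 + 142 + 90 + 32 = 657
REF3 = 142 / 657 = 0.2161
Difference = 21.61 − 18.61 = 3.00 percentage points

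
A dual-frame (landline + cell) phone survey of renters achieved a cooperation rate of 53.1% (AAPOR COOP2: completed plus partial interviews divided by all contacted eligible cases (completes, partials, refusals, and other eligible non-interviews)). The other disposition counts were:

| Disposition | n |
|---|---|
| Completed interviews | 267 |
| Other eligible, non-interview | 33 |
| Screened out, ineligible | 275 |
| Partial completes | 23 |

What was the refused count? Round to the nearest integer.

223

Num = 267 + 23 = 290
COOP2 = 290 / D = 0.531
D = 290 / 0.531 = 546.1
Other denominator terms total 323
refused = 546.1 − 323 ≈ 223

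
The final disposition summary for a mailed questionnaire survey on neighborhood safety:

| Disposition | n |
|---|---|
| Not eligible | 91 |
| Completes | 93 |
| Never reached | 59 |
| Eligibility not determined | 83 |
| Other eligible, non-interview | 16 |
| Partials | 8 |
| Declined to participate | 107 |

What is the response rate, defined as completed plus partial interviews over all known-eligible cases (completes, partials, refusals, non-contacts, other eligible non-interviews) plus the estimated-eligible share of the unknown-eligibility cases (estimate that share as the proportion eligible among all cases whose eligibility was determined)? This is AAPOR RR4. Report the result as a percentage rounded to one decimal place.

29.2%

Numerator = 93 + 8 = 101
Eligible (known) = 93 + 8 + 107 + 59 + 16 = 283
e = 283 / (283 + 91) = 283 / 374 = 0.7567
Estimated eligible among unknowns = 0.7567 × 83 = 62.81
Base = 283 + 62.81 = 345.81
RR4 = 101 / 345.81 = 0.2921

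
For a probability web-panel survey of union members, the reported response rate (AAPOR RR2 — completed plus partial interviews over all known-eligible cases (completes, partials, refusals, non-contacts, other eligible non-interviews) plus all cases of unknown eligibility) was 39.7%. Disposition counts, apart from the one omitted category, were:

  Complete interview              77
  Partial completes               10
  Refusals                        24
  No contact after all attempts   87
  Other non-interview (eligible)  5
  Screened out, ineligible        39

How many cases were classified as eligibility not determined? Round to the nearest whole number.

Numerator = 77 + 10 = 87
RR2 = 87 / D = 0.397
D = 87 / 0.397 = 219.1
Rest of base = 203
eligibility not determined = 219.1 − 203 ≈ 16

16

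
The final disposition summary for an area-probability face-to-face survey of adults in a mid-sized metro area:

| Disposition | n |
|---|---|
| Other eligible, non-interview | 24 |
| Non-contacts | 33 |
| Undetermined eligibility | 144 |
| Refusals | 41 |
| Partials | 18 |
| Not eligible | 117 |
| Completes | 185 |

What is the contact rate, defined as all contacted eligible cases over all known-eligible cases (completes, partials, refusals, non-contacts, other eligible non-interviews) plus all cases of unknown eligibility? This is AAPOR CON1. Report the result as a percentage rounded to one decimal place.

Numerator: 185 + 18 + 41 + 24 = 268
Denom: 185 + 18 + 41 + 33 + 24 + 144 = 445
CON1 = 268 / 445 = 0.6022

60.2%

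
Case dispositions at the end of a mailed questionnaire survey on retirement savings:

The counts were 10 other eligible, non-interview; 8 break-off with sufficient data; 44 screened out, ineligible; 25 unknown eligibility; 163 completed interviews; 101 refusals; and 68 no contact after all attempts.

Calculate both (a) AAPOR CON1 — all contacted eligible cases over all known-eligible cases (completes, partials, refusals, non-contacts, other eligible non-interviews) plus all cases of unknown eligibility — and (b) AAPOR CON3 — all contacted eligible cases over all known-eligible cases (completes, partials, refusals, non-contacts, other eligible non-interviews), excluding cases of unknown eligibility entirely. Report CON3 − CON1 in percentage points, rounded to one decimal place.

5.4

Top = 163 + 8 + 101 + 10 = 282
Base = 163 + 8 + 101 + 68 + 10 + 25 = 375
CON1 = 282 / 375 = 0.7520
Base = 163 + 8 + 101 + 68 + 10 = 350
CON3 = 282 / 350 = 0.8057
Difference = 80.57 − 75.20 = 5.37 percentage points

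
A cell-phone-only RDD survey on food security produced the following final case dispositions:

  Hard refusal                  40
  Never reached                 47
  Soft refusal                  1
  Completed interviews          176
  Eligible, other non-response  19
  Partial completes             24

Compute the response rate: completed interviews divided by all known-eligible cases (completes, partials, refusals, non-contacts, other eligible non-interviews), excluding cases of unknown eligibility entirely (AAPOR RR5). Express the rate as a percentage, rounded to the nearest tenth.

57.3%

Declined to participate = 40 + 1 = 41
Top = 176
Denominator = 176 + 24 + 41 + 47 + 19 = 307
RR5 = 176 / 307 = 0.5733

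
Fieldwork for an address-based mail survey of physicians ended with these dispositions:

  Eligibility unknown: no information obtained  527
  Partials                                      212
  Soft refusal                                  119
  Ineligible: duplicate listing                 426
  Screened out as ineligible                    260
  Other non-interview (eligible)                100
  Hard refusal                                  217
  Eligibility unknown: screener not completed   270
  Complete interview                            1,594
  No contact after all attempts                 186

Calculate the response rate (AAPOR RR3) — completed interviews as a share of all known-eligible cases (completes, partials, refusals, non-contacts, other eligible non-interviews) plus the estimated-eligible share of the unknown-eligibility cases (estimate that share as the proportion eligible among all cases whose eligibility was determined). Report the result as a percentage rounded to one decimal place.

52.3%

Refusal or break-off = 217 + 119 = 336
Undetermined eligibility = 270 + 527 = 797
Ineligible = 260 + 426 = 686
Numerator → 1594
Determined eligible → 1594 + 212 + 336 + 186 + 100 = 2428
e = 2428 / (2428 + 686) = 2428 / 3114 = 0.7797
Eligible share of unknowns → 0.7797 × 797 = 621.42
Denominator → 2428 + 621.42 = 3049.42
RR3 = 1594 / 3049.42 = 0.5227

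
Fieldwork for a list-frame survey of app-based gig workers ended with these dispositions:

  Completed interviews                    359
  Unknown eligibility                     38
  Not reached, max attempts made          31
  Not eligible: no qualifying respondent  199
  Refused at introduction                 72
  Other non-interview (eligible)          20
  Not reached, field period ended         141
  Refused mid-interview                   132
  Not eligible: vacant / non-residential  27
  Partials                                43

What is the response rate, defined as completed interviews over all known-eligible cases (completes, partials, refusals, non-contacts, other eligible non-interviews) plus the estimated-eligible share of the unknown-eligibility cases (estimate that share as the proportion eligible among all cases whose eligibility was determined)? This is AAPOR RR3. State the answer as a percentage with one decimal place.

Declined to participate = 72 + 132 = 204
Never reached = 141 + 31 = 172
Screened out, ineligible = 199 + 27 = 226
Top: 359
Known eligible: 359 + 43 + 204 + 172 + 20 = 798
e = 798 / (798 + 226) = 798 / 1024 = 0.7793
e × U: 0.7793 × 38 = 29.61
Denom: 798 + 29.61 = 827.61
RR3 = 359 / 827.61 = 0.4338

43.4%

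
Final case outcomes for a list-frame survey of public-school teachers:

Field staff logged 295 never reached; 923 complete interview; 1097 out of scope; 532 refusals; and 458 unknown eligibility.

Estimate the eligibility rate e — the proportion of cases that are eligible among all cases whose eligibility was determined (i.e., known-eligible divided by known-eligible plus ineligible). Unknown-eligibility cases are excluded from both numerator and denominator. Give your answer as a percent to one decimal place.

61.5%

Known eligible = 923 + 532 + 295 = 1750
e = 1750 / (1750 + 1097) = 1750 / 2847 = 0.6147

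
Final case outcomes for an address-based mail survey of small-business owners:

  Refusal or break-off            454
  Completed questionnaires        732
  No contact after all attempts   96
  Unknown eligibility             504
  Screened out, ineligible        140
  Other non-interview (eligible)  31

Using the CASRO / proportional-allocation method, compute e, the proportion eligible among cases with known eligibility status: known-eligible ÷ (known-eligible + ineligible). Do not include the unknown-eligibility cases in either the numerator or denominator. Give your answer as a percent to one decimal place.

90.4%

Determined eligible: 732 + 454 + 96 + 31 = 1313
e = 1313 / (1313 + 140) = 1313 / 1453 = 0.9036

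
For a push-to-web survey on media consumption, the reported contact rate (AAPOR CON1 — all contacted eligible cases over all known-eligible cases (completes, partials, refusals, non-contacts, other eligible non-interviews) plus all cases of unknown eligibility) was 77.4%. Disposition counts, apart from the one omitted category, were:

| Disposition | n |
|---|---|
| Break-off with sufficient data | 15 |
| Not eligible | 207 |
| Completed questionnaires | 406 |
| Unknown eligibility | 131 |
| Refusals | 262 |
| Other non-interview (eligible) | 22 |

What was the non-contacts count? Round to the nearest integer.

Top: 406 + 15 + 262 + 22 = 705
CON1 = 705 / D = 0.774
D = 705 / 0.774 = 910.9
Remaining denominator categories sum to 836
non-contacts = 910.9 − 836 ≈ 75

75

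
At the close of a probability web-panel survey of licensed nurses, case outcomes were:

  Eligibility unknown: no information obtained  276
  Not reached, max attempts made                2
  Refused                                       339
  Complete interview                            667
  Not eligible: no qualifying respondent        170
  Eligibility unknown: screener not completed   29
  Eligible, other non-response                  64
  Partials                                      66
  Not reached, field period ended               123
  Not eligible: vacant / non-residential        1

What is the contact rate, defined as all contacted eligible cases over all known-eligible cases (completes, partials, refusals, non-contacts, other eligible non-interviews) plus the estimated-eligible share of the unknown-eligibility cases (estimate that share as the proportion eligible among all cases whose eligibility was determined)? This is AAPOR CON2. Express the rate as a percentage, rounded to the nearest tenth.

Never reached = 123 + 2 = 125
Unknown if eligible = 29 + 276 = 305
Ineligible = 170 + 1 = 171
Numerator → 667 + 66 + 339 + 64 = 1136
Determined eligible → 667 + 66 + 339 + 125 + 64 = 1261
e = 1261 / (1261 + 171) = 1261 / 1432 = 0.8806
Eligible share of unknowns → 0.8806 × 305 = 268.58
Denom → 1261 + 268.58 = 1529.58
CON2 = 1136 / 1529.58 = 0.7427

74.3%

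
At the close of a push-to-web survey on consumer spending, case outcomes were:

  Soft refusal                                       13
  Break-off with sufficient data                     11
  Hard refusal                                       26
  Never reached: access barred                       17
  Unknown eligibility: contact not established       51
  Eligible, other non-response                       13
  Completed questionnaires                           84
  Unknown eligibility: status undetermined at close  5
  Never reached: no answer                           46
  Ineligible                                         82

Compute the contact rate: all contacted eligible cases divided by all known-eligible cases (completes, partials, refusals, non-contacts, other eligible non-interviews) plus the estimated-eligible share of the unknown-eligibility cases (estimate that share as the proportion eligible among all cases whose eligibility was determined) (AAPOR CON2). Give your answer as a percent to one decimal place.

Declined to participate = 26 + 13 = 39
No contact after all attempts = 46 + 17 = 63
Undetermined eligibility = 51 + 5 = 56
Num: 84 + 11 + 39 + 13 = 147
Known eligible: 84 + 11 + 39 + 63 + 13 = 210
e = 210 / (210 + 82) = 210 / 292 = 0.7192
Eligible share of unknowns: 0.7192 × 56 = 40.28
Denom: 210 + 40.28 = 250.28
CON2 = 147 / 250.28 = 0.5873

58.7%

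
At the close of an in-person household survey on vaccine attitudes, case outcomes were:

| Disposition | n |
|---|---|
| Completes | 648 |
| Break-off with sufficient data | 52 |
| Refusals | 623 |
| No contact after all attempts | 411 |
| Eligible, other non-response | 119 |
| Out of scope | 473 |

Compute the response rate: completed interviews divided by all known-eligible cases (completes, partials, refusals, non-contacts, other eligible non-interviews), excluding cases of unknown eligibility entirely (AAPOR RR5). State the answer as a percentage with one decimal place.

35.0%

Top: 648
Denominator: 648 + 52 + 623 + 411 + 119 = 1853
RR5 = 648 / 1853 = 0.3497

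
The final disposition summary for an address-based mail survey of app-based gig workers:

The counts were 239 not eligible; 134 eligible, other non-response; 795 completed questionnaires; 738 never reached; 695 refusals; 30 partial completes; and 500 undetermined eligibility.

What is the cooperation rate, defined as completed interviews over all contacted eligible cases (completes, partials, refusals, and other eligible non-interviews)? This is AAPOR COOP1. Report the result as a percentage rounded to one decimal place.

Num → 795
Denom → 795 + 30 + 695 + 134 = 1654
COOP1 = 795 / 1654 = 0.4807

48.1%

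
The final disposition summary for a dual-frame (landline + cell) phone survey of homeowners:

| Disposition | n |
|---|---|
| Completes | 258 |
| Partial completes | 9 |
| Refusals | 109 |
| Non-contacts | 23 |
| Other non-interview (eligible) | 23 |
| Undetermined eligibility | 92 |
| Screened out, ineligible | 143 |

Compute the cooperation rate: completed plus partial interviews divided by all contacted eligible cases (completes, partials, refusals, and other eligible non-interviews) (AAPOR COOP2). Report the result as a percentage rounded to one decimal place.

Top = 258 + 9 = 267
Denom = 258 + 9 + 109 + 23 = 399
COOP2 = 267 / 399 = 0.6692

66.9%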